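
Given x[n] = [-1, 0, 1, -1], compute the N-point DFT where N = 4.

X[k] = Σ(n=0 to 3) x[n] · ω_4^(nk)
where ω_4 = e^(-2πi/4)

Computing each X[k]:
X[0] = -1
X[1] = -2-1i
X[2] = 1
X[3] = -2+1i

X = [-1, -2-1i, 1, -2+1i]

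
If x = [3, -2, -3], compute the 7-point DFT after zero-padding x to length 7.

Original 3-point DFT: [-2, 5.5000-0.8660i, 5.5000+0.8660i]
Zero-padded 7-point DFT provides frequency interpolation.

DFT_7([x, 0, ...]) = [-2, 2.4206+4.4884i, 6.1479+0.6482i, 2.9315-1.4777i, 2.9315+1.4777i, 6.1479-0.6482i, 2.4206-4.4884i]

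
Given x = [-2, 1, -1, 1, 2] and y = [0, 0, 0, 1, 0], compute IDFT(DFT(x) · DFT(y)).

(x ⊛ y)[n] = Σ(m=0 to 4) x[m] · y[(n-m) mod 5]

Computing each output sample:
(x ⊛ y)[0] = -1
(x ⊛ y)[1] = 1
(x ⊛ y)[2] = 2
(x ⊛ y)[3] = -2
(x ⊛ y)[4] = 1

x ⊛ y = [-1, 1, 2, -2, 1]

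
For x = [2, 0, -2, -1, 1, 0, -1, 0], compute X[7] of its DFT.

X[7] = Σ(n=0 to 7) x[n] · ω_8^(7n) where ω_8 = e^(-2πi/8)
= (2)·ω_8^0 + (0)·ω_8^7 + (-2)·ω_8^14 + (-1)·ω_8^21 + (1)·ω_8^28 + (0)·ω_8^35 + (-1)·ω_8^42 + (0)·ω_8^49

X[7] = 1.7071-1.7071i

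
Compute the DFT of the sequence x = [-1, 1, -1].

X[k] = Σ(n=0 to 2) x[n] · ω_3^(nk)
where ω_3 = e^(-2πi/3)

Computing each X[k]:
X[0] = -1
X[1] = -1.0000-1.7321i
X[2] = -1.0000+1.7321i

X = [-1, -1.0000-1.7321i, -1.0000+1.7321i]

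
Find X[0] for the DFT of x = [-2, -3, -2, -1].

X[0] = Σ(n=0 to 3) x[n] · ω_4^0 = Σ x[n]
= (-2) + (-3) + (-2) + (-1)

X[0] = -8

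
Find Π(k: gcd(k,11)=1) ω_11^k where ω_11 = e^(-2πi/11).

The primitive 11th roots of unity are ω_11^k for k coprime to 11: k ∈ {1, 2, 3, 4, 5, 6, 7, 8, 9, 10}
Their product equals the constant term of the cyclotomic polynomial Φ_11(x) up to sign.
For n ≥ 3, the product of all primitive nth roots of unity is 1. (For n=1 it is 1; for n=2 it is -1.)

1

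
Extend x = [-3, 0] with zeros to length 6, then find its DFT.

Original 2-point DFT: [-3, -3]
Zero-padded 6-point DFT provides frequency interpolation.

DFT_6([x, 0, ...]) = [-3, -3, -3, -3, -3, -3]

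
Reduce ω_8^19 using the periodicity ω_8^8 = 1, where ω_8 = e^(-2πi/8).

Since ω_8^8 = 1, powers reduce modulo 8.
19 mod 8 = 3
So ω_8^19 = ω_8^3 = e^(-2πi·3/8)

ω_8^19 = ω_8^3 = -0.7071-0.7071i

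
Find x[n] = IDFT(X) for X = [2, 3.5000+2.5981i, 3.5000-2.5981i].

x[n] = (1/3) Σ(k=0 to 2) X[k] · e^(2πikn/3)

Computing each x[n]:
x[0] = 3
x[1] = -2
x[2] = 1

x = [3, -2, 1]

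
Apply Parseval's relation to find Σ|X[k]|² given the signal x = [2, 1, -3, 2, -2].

Parseval: Σ|x[n]|² = (1/N)Σ|X[k]|², so Σ|X[k]|² = N·Σ|x[n]|² = 5·22.0000

Σ|X[k]|² = N·Σ|x[n]|² = 5·22.0000 = 110.0000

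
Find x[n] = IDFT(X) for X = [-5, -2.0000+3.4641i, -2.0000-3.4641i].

x[n] = (1/3) Σ(k=0 to 2) X[k] · e^(2πikn/3)

Computing each x[n]:
x[0] = -3
x[1] = -3
x[2] = 1

x = [-3, -3, 1]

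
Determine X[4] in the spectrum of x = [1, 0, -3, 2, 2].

X[4] = Σ(n=0 to 4) x[n] · ω_5^(4n) where ω_5 = e^(-2πi/5)
= (1)·ω_5^0 + (0)·ω_5^4 + (-3)·ω_5^8 + (2)·ω_5^12 + (2)·ω_5^16

X[4] = 2.4271-4.8410i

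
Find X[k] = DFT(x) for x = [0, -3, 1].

X[k] = Σ(n=0 to 2) x[n] · ω_3^(nk)
where ω_3 = e^(-2πi/3)

Computing each X[k]:
X[0] = -2
X[1] = 1.0000+3.4641i
X[2] = 1.0000-3.4641i

X = [-2, 1.0000+3.4641i, 1.0000-3.4641i]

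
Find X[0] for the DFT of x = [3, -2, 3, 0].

X[0] = Σ(n=0 to 3) x[n] · ω_4^0 = Σ x[n]
= (3) + (-2) + (3) + (0)

X[0] = 4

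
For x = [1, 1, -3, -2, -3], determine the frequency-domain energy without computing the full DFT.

Parseval: Σ|x[n]|² = (1/N)Σ|X[k]|², so Σ|X[k]|² = N·Σ|x[n]|² = 5·24.0000

Σ|X[k]|² = N·Σ|x[n]|² = 5·24.0000 = 120.0000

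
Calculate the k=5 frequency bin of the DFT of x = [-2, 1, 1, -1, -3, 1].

X[5] = Σ(n=0 to 5) x[n] · ω_6^(5n) where ω_6 = e^(-2πi/6)
= (-2)·ω_6^0 + (1)·ω_6^5 + (1)·ω_6^10 + (-1)·ω_6^15 + (-3)·ω_6^20 + (1)·ω_6^25

X[5] = 1.0000+3.4641i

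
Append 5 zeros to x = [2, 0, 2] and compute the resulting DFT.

Original 3-point DFT: [4, 1.0000+1.7321i, 1.0000-1.7321i]
Zero-padded 8-point DFT provides frequency interpolation.

DFT_8([x, 0, ...]) = [4, 2-2i, 0, 2+2i, 4, 2-2i, 0, 2+2i]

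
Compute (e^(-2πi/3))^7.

Since ω_3^3 = 1, powers reduce modulo 3.
7 mod 3 = 1
So ω_3^7 = ω_3^1 = e^(-2πi·1/3)

ω_3^7 = ω_3^1 = -0.5000-0.8660i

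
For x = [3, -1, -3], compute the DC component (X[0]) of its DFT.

X[0] = Σ(n=0 to 2) x[n] · ω_3^0 = Σ x[n]
= (3) + (-1) + (-3)

X[0] = -1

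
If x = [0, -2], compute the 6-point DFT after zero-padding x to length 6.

Original 2-point DFT: [-2, 2]
Zero-padded 6-point DFT provides frequency interpolation.

DFT_6([x, 0, ...]) = [-2, -1.0000+1.7321i, 1.0000+1.7321i, 2, 1.0000-1.7321i, -1.0000-1.7321i]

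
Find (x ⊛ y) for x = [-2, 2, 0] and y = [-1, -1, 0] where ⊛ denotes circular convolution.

(x ⊛ y)[n] = Σ(m=0 to 2) x[m] · y[(n-m) mod 3]

Computing each output sample:
(x ⊛ y)[0] = 2
(x ⊛ y)[1] = 0
(x ⊛ y)[2] = -2

x ⊛ y = [2, 0, -2]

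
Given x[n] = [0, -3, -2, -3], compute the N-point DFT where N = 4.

X[k] = Σ(n=0 to 3) x[n] · ω_4^(nk)
where ω_4 = e^(-2πi/4)

Computing each X[k]:
X[0] = -8
X[1] = 2
X[2] = 4
X[3] = 2

X = [-8, 2, 4, 2]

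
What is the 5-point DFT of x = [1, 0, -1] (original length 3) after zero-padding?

Original 3-point DFT: [0, 1.5000-0.8660i, 1.5000+0.8660i]
Zero-padded 5-point DFT provides frequency interpolation.

DFT_5([x, 0, ...]) = [0, 1.8090+0.5878i, 0.6910-0.9511i, 0.6910+0.9511i, 1.8090-0.5878i]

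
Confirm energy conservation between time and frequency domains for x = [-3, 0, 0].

Time domain:
Σ|x[n]|² = |-3|² + |0|² + |0|² = 9.0000

Frequency domain:
(1/3)Σ|X[k]|² = (1/3)(|-3|² + |-3|² + |-3|²) = (1/3)·27.0000 = 9.0000

Both sides agree, confirming Parseval's theorem.

Σ|x[n]|² = (1/N)Σ|X[k]|² = 9.0000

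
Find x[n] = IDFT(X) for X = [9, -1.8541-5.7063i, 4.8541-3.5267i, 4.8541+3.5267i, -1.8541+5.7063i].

x[n] = (1/5) Σ(k=0 to 4) X[k] · e^(2πikn/5)

Computing each x[n]:
x[0] = 3
x[1] = 3
x[2] = 3
x[3] = 3
x[4] = -3

x = [3, 3, 3, 3, -3]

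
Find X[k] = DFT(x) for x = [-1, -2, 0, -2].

X[k] = Σ(n=0 to 3) x[n] · ω_4^(nk)
where ω_4 = e^(-2πi/4)

Computing each X[k]:
X[0] = -5
X[1] = -1
X[2] = 3
X[3] = -1

X = [-5, -1, 3, -1]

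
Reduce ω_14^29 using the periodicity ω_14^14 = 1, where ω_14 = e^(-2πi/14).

Since ω_14^14 = 1, powers reduce modulo 14.
29 mod 14 = 1
So ω_14^29 = ω_14^1 = e^(-2πi·1/14)

ω_14^29 = ω_14^1 = 0.9010-0.4339i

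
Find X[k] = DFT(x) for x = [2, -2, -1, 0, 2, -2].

X[k] = Σ(n=0 to 5) x[n] · ω_6^(nk)
where ω_6 = e^(-2πi/6)

Computing each X[k]:
X[0] = -1
X[1] = -0.5000+2.5981i
X[2] = 3.5000-2.5981i
X[3] = 7
X[4] = 3.5000+2.5981i
X[5] = -0.5000-2.5981i

X = [-1, -0.5000+2.5981i, 3.5000-2.5981i, 7, 3.5000+2.5981i, -0.5000-2.5981i]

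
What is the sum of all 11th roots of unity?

Sum of all nth roots of unity equals 0 for n > 1 (geometric series with r ≠ 1).

0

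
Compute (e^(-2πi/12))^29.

Since ω_12^12 = 1, powers reduce modulo 12.
29 mod 12 = 5
So ω_12^29 = ω_12^5 = e^(-2πi·5/12)

ω_12^29 = ω_12^5 = -0.8660-0.5000i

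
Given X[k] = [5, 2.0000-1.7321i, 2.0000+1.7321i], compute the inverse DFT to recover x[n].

x[n] = (1/3) Σ(k=0 to 2) X[k] · e^(2πikn/3)

Computing each x[n]:
x[0] = 3
x[1] = 2
x[2] = 0

x = [3, 2, 0]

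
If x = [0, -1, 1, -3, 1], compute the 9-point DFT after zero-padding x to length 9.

Original 5-point DFT: [-2, 1.6180-0.4490i, -0.6180+4.9798i, -0.6180-4.9798i, 1.6180+0.4490i]
Zero-padded 9-point DFT provides frequency interpolation.

DFT_9([x, 0, ...]) = [-2, -0.0321+1.9140i, 1.1527-1.3125i, -3.5000+0.8660i, 3.3794+4.5677i, 3.3794-4.5677i, -3.5000-0.8660i, 1.1527+1.3125i, -0.0321-1.9140i]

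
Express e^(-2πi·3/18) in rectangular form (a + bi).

ω_18^3 = e^(-2πi·3/18)
= cos(-2π·3/18) + i·sin(-2π·3/18)
= cos(-6π/18) + i·sin(-6π/18)

ω_18^3 = cos(-6π/18) + i·sin(-6π/18) = 0.5000-0.8660i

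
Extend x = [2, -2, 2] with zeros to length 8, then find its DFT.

Original 3-point DFT: [2, 2.0000+3.4641i, 2.0000-3.4641i]
Zero-padded 8-point DFT provides frequency interpolation.

DFT_8([x, 0, ...]) = [2, 0.5858-0.5858i, 2i, 3.4142+3.4142i, 6, 3.4142-3.4142i, -2i, 0.5858+0.5858i]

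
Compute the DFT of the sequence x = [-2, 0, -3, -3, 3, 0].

X[k] = Σ(n=0 to 5) x[n] · ω_6^(nk)
where ω_6 = e^(-2πi/6)

Computing each X[k]:
X[0] = -5
X[1] = 1.0000+5.1962i
X[2] = -5.0000-5.1962i
X[3] = 1
X[4] = -5.0000+5.1962i
X[5] = 1.0000-5.1962i

X = [-5, 1.0000+5.1962i, -5.0000-5.1962i, 1, -5.0000+5.1962i, 1.0000-5.1962i]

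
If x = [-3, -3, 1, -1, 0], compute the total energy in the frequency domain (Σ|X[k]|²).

Parseval: Σ|x[n]|² = (1/N)Σ|X[k]|², so Σ|X[k]|² = N·Σ|x[n]|² = 5·20.0000

Σ|X[k]|² = N·Σ|x[n]|² = 5·20.0000 = 100.0000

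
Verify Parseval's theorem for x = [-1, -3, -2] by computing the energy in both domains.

Time domain:
Σ|x[n]|² = |-1|² + |-3|² + |-2|² = 14.0000

Frequency domain:
(1/3)Σ|X[k]|² = (1/3)(|-6|² + |1.5000+0.8660i|² + |1.5000-0.8660i|²) = (1/3)·42.0000 = 14.0000

Both sides agree, confirming Parseval's theorem.

Σ|x[n]|² = (1/N)Σ|X[k]|² = 14.0000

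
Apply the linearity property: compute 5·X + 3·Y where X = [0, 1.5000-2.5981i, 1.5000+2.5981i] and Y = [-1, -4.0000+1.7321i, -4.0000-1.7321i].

By linearity: DFT(5x + 3y) = 5·DFT(x) + 3·DFT(y)
= 5·[0, 1.5000-2.5981i, 1.5000+2.5981i] + 3·[-1, -4.0000+1.7321i, -4.0000-1.7321i]

Computing element-wise:
Z[0] = 5·(0) + 3·(-1) = -3
Z[1] = 5·(1.5000-2.5981i) + 3·(-4.0000+1.7321i) = -4.5000-7.7942i
Z[2] = 5·(1.5000+2.5981i) + 3·(-4.0000-1.7321i) = -4.5000+7.7942i

DFT(5x + 3y) = 5·X + 3·Y = [-3, -4.5000-7.7942i, -4.5000+7.7942i]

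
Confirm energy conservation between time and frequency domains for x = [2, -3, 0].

Time domain:
Σ|x[n]|² = |2|² + |-3|² + |0|² = 13.0000

Frequency domain:
(1/3)Σ|X[k]|² = (1/3)(|-1|² + |3.5000+2.5981i|² + |3.5000-2.5981i|²) = (1/3)·39.0000 = 13.0000

Both sides agree, confirming Parseval's theorem.

Σ|x[n]|² = (1/N)Σ|X[k]|² = 13.0000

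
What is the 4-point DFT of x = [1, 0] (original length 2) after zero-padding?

Original 2-point DFT: [1, 1]
Zero-padded 4-point DFT provides frequency interpolation.

DFT_4([x, 0, ...]) = [1, 1, 1, 1]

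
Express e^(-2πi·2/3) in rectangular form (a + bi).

ω_3^2 = e^(-2πi·2/3)
= cos(-2π·2/3) + i·sin(-2π·2/3)
= cos(-4π/3) + i·sin(-4π/3)

ω_3^2 = cos(-4π/3) + i·sin(-4π/3) = -0.5000+0.8660i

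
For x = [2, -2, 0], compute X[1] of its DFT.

X[1] = Σ(n=0 to 2) x[n] · ω_3^(1n) where ω_3 = e^(-2πi/3)
= (2)·ω_3^0 + (-2)·ω_3^1 + (0)·ω_3^2

X[1] = 3.0000+1.7321i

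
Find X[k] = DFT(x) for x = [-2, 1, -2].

X[k] = Σ(n=0 to 2) x[n] · ω_3^(nk)
where ω_3 = e^(-2πi/3)

Computing each X[k]:
X[0] = -3
X[1] = -1.5000-2.5981i
X[2] = -1.5000+2.5981i

X = [-3, -1.5000-2.5981i, -1.5000+2.5981i]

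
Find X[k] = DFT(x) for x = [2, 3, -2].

X[k] = Σ(n=0 to 2) x[n] · ω_3^(nk)
where ω_3 = e^(-2πi/3)

Computing each X[k]:
X[0] = 3
X[1] = 1.5000-4.3301i
X[2] = 1.5000+4.3301i

X = [3, 1.5000-4.3301i, 1.5000+4.3301i]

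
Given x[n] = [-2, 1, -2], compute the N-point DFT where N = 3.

X[k] = Σ(n=0 to 2) x[n] · ω_3^(nk)
where ω_3 = e^(-2πi/3)

Computing each X[k]:
X[0] = -3
X[1] = -1.5000-2.5981i
X[2] = -1.5000+2.5981i

X = [-3, -1.5000-2.5981i, -1.5000+2.5981i]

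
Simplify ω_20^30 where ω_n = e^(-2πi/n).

Since ω_20^20 = 1, powers reduce modulo 20.
30 mod 20 = 10
So ω_20^30 = ω_20^10 = e^(-2πi·10/20)

ω_20^30 = ω_20^10 = -1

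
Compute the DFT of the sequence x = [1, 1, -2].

X[k] = Σ(n=0 to 2) x[n] · ω_3^(nk)
where ω_3 = e^(-2πi/3)

Computing each X[k]:
X[0] = 0
X[1] = 1.5000-2.5981i
X[2] = 1.5000+2.5981i

X = [0, 1.5000-2.5981i, 1.5000+2.5981i]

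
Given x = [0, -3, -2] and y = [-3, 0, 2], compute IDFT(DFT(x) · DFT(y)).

(x ⊛ y)[n] = Σ(m=0 to 2) x[m] · y[(n-m) mod 3]

Computing each output sample:
(x ⊛ y)[0] = -6
(x ⊛ y)[1] = 5
(x ⊛ y)[2] = 6

x ⊛ y = [-6, 5, 6]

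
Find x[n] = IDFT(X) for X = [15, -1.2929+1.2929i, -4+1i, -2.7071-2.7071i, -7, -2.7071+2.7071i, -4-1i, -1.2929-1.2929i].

x[n] = (1/8) Σ(k=0 to 7) X[k] · e^(2πikn/8)

Computing each x[n]:
x[0] = -1
x[1] = 3
x[2] = 1
x[3] = 3
x[4] = 1
x[5] = 2
x[6] = 3
x[7] = 3

x = [-1, 3, 1, 3, 1, 2, 3, 3]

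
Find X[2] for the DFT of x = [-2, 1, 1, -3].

X[2] = Σ(n=0 to 3) x[n] · ω_4^(2n) where ω_4 = e^(-2πi/4)
= (-2)·ω_4^0 + (1)·ω_4^2 + (1)·ω_4^4 + (-3)·ω_4^6

X[2] = 1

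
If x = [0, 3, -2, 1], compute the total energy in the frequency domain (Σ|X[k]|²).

Parseval: Σ|x[n]|² = (1/N)Σ|X[k]|², so Σ|X[k]|² = N·Σ|x[n]|² = 4·14.0000

Σ|X[k]|² = N·Σ|x[n]|² = 4·14.0000 = 56.0000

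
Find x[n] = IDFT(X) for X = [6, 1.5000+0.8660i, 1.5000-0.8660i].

x[n] = (1/3) Σ(k=0 to 2) X[k] · e^(2πikn/3)

Computing each x[n]:
x[0] = 3
x[1] = 1
x[2] = 2

x = [3, 1, 2]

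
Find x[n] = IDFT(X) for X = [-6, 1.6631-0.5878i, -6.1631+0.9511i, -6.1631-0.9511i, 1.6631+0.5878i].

x[n] = (1/5) Σ(k=0 to 4) X[k] · e^(2πikn/5)

Computing each x[n]:
x[0] = -3
x[1] = 1
x[2] = -2
x[3] = -3
x[4] = 1

x = [-3, 1, -2, -3, 1]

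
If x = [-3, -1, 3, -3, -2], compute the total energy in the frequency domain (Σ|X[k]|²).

Parseval: Σ|x[n]|² = (1/N)Σ|X[k]|², so Σ|X[k]|² = N·Σ|x[n]|² = 5·32.0000

Σ|X[k]|² = N·Σ|x[n]|² = 5·32.0000 = 160.0000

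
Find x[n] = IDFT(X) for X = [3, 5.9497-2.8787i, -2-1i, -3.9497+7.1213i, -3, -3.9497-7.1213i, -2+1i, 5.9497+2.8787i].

x[n] = (1/8) Σ(k=0 to 7) X[k] · e^(2πikn/8)

Computing each x[n]:
x[0] = 0
x[1] = 2
x[2] = 3
x[3] = -2
x[4] = -1
x[5] = 0
x[6] = -2
x[7] = 3

x = [0, 2, 3, -2, -1, 0, -2, 3]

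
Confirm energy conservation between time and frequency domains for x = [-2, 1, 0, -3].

Time domain:
Σ|x[n]|² = |-2|² + |1|² + |0|² + |-3|² = 14.0000

Frequency domain:
(1/4)Σ|X[k]|² = (1/4)(|-4|² + |-2-4i|² + |0|² + |-2+4i|²) = (1/4)·56.0000 = 14.0000

Both sides agree, confirming Parseval's theorem.

Σ|x[n]|² = (1/N)Σ|X[k]|² = 14.0000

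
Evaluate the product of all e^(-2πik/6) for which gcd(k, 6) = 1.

The primitive 6th roots of unity are ω_6^k for k coprime to 6: k ∈ {1, 5}
Their product equals the constant term of the cyclotomic polynomial Φ_6(x) up to sign.
For n ≥ 3, the product of all primitive nth roots of unity is 1. (For n=1 it is 1; for n=2 it is -1.)

1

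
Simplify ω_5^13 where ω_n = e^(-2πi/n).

Since ω_5^5 = 1, powers reduce modulo 5.
13 mod 5 = 3
So ω_5^13 = ω_5^3 = e^(-2πi·3/5)

ω_5^13 = ω_5^3 = -0.8090+0.5878i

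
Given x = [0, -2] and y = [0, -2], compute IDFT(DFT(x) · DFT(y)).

(x ⊛ y)[n] = Σ(m=0 to 1) x[m] · y[(n-m) mod 2]

Computing each output sample:
(x ⊛ y)[0] = 4
(x ⊛ y)[1] = 0

x ⊛ y = [4, 0]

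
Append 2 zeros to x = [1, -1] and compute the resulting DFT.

Original 2-point DFT: [0, 2]
Zero-padded 4-point DFT provides frequency interpolation.

DFT_4([x, 0, ...]) = [0, 1+1i, 2, 1-1i]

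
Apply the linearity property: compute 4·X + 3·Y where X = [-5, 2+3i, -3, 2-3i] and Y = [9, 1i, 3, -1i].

By linearity: DFT(4x + 3y) = 4·DFT(x) + 3·DFT(y)
= 4·[-5, 2+3i, -3, 2-3i] + 3·[9, 1i, 3, -1i]

Computing element-wise:
Z[0] = 4·(-5) + 3·(9) = 7
Z[1] = 4·(2+3i) + 3·(1i) = 8+15i
Z[2] = 4·(-3) + 3·(3) = -3
Z[3] = 4·(2-3i) + 3·(-1i) = 8-15i

DFT(4x + 3y) = 4·X + 3·Y = [7, 8+15i, -3, 8-15i]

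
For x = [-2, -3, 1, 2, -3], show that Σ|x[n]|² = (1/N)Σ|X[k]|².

Time domain:
Σ|x[n]|² = |-2|² + |-3|² + |1|² + |2|² + |-3|² = 27.0000

Frequency domain:
(1/5)Σ|X[k]|² = (1/5)(|-5|² + |-6.2812+0.5878i|² + |3.7812-0.9511i|² + |3.7812+0.9511i|² + |-6.2812-0.5878i|²) = (1/5)·135.0000 = 27.0000

Both sides agree, confirming Parseval's theorem.

Σ|x[n]|² = (1/N)Σ|X[k]|² = 27.0000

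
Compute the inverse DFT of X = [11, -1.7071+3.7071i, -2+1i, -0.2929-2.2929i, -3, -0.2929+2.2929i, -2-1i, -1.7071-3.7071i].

x[n] = (1/8) Σ(k=0 to 7) X[k] · e^(2πikn/8)

Computing each x[n]:
x[0] = 0
x[1] = 1
x[2] = 0
x[3] = 2
x[4] = 1
x[5] = 2
x[6] = 3
x[7] = 2

x = [0, 1, 0, 2, 1, 2, 3, 2]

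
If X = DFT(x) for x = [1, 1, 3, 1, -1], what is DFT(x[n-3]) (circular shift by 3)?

Time shift by 3: X_shifted[k] = ω_5^(3k) · X[k]
Shifted x = [3, 1, -1, 1, 1]

DFT(x[n-3]) = [5, 3.6180+1.1756i, 1.3820-1.9021i, 1.3820+1.9021i, 3.6180-1.1756i]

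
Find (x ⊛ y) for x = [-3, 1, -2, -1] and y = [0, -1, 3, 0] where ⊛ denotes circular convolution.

(x ⊛ y)[n] = Σ(m=0 to 3) x[m] · y[(n-m) mod 4]

Computing each output sample:
(x ⊛ y)[0] = -5
(x ⊛ y)[1] = 0
(x ⊛ y)[2] = -10
(x ⊛ y)[3] = 5

x ⊛ y = [-5, 0, -10, 5]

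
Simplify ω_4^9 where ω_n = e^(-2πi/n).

Since ω_4^4 = 1, powers reduce modulo 4.
9 mod 4 = 1
So ω_4^9 = ω_4^1 = e^(-2πi·1/4)

ω_4^9 = ω_4^1 = -1i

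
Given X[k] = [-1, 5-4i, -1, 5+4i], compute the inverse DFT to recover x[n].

x[n] = (1/4) Σ(k=0 to 3) X[k] · e^(2πikn/4)

Computing each x[n]:
x[0] = 2
x[1] = 2
x[2] = -3
x[3] = -2

x = [2, 2, -3, -2]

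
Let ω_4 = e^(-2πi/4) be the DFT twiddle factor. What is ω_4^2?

ω_4^2 = e^(-2πi·2/4)
= cos(-2π·2/4) + i·sin(-2π·2/4)
= cos(-4π/4) + i·sin(-4π/4)

ω_4^2 = cos(-4π/4) + i·sin(-4π/4) = -1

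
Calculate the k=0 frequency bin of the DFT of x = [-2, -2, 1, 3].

X[0] = Σ(n=0 to 3) x[n] · ω_4^0 = Σ x[n]
= (-2) + (-2) + (1) + (3)

X[0] = 0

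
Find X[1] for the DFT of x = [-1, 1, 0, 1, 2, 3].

X[1] = Σ(n=0 to 5) x[n] · ω_6^(1n) where ω_6 = e^(-2πi/6)
= (-1)·ω_6^0 + (1)·ω_6^1 + (0)·ω_6^2 + (1)·ω_6^3 + (2)·ω_6^4 + (3)·ω_6^5

X[1] = -1.0000+3.4641i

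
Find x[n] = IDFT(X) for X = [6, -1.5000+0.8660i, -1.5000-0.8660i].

x[n] = (1/3) Σ(k=0 to 2) X[k] · e^(2πikn/3)

Computing each x[n]:
x[0] = 1
x[1] = 2
x[2] = 3

x = [1, 2, 3]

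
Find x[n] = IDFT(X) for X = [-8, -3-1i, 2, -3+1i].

x[n] = (1/4) Σ(k=0 to 3) X[k] · e^(2πikn/4)

Computing each x[n]:
x[0] = -3
x[1] = -2
x[2] = 0
x[3] = -3

x = [-3, -2, 0, -3]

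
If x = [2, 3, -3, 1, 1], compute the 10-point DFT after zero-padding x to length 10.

Original 5-point DFT: [4, 4.8541+0.4490i, -1.8541-4.9798i, -1.8541+4.9798i, 4.8541-0.4490i]
Zero-padded 10-point DFT provides frequency interpolation.

DFT_10([x, 0, ...]) = [4, 2.3820-0.4490i, 4.8541+0.4490i, 4.6180-4.9798i, -1.8541-4.9798i, -4, -1.8541+4.9798i, 4.6180+4.9798i, 4.8541-0.4490i, 2.3820+0.4490i]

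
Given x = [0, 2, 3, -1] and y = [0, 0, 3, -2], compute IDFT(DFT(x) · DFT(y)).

(x ⊛ y)[n] = Σ(m=0 to 3) x[m] · y[(n-m) mod 4]

Computing each output sample:
(x ⊛ y)[0] = 5
(x ⊛ y)[1] = -9
(x ⊛ y)[2] = 2
(x ⊛ y)[3] = 6

x ⊛ y = [5, -9, 2, 6]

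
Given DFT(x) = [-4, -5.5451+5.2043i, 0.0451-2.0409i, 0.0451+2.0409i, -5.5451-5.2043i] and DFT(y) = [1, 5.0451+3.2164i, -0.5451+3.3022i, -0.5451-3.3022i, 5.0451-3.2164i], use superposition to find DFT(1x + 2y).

By linearity: DFT(1x + 2y) = 1·DFT(x) + 2·DFT(y)
= 1·[-4, -5.5451+5.2043i, 0.0451-2.0409i, 0.0451+2.0409i, -5.5451-5.2043i] + 2·[1, 5.0451+3.2164i, -0.5451+3.3022i, -0.5451-3.3022i, 5.0451-3.2164i]

Computing element-wise:
Z[0] = 1·(-4) + 2·(1) = -2
Z[1] = 1·(-5.5451+5.2043i) + 2·(5.0451+3.2164i) = 4.5451+11.6371i
Z[2] = 1·(0.0451-2.0409i) + 2·(-0.5451+3.3022i) = -1.0451+4.5635i
Z[3] = 1·(0.0451+2.0409i) + 2·(-0.5451-3.3022i) = -1.0451-4.5635i
Z[4] = 1·(-5.5451-5.2043i) + 2·(5.0451-3.2164i) = 4.5451-11.6371i

DFT(1x + 2y) = 1·X + 2·Y = [-2, 4.5451+11.6371i, -1.0451+4.5635i, -1.0451-4.5635i, 4.5451-11.6371i]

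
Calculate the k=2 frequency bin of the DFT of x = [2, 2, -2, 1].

X[2] = Σ(n=0 to 3) x[n] · ω_4^(2n) where ω_4 = e^(-2πi/4)
= (2)·ω_4^0 + (2)·ω_4^2 + (-2)·ω_4^4 + (1)·ω_4^6

X[2] = -3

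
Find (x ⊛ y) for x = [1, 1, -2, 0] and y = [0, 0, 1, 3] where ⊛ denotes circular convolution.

(x ⊛ y)[n] = Σ(m=0 to 3) x[m] · y[(n-m) mod 4]

Computing each output sample:
(x ⊛ y)[0] = 1
(x ⊛ y)[1] = -6
(x ⊛ y)[2] = 1
(x ⊛ y)[3] = 4

x ⊛ y = [1, -6, 1, 4]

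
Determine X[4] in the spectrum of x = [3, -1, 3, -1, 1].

X[4] = Σ(n=0 to 4) x[n] · ω_5^(4n) where ω_5 = e^(-2πi/5)
= (3)·ω_5^0 + (-1)·ω_5^4 + (3)·ω_5^8 + (-1)·ω_5^12 + (1)·ω_5^16

X[4] = 1.3820+0.4490i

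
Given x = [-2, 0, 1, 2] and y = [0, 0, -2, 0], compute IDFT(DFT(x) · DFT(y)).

(x ⊛ y)[n] = Σ(m=0 to 3) x[m] · y[(n-m) mod 4]

Computing each output sample:
(x ⊛ y)[0] = -2
(x ⊛ y)[1] = -4
(x ⊛ y)[2] = 4
(x ⊛ y)[3] = 0

x ⊛ y = [-2, -4, 4, 0]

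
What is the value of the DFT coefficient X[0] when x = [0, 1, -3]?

X[0] = Σ(n=0 to 2) x[n] · ω_3^0 = Σ x[n]
= (0) + (1) + (-3)

X[0] = -2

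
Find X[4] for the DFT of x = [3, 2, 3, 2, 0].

X[4] = Σ(n=0 to 4) x[n] · ω_5^(4n) where ω_5 = e^(-2πi/5)
= (3)·ω_5^0 + (2)·ω_5^4 + (3)·ω_5^8 + (2)·ω_5^12 + (0)·ω_5^16

X[4] = -0.4271+2.4899i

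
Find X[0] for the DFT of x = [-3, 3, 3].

X[0] = Σ(n=0 to 2) x[n] · ω_3^0 = Σ x[n]
= (-3) + (3) + (3)

X[0] = 3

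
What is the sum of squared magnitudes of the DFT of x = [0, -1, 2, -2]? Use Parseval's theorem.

Parseval: Σ|x[n]|² = (1/N)Σ|X[k]|², so Σ|X[k]|² = N·Σ|x[n]|² = 4·9.0000

Σ|X[k]|² = N·Σ|x[n]|² = 4·9.0000 = 36.0000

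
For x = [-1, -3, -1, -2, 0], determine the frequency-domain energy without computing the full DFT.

Parseval: Σ|x[n]|² = (1/N)Σ|X[k]|², so Σ|X[k]|² = N·Σ|x[n]|² = 5·15.0000

Σ|X[k]|² = N·Σ|x[n]|² = 5·15.0000 = 75.0000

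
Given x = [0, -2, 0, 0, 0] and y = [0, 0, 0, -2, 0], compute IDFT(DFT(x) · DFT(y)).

(x ⊛ y)[n] = Σ(m=0 to 4) x[m] · y[(n-m) mod 5]

Computing each output sample:
(x ⊛ y)[0] = 0
(x ⊛ y)[1] = 0
(x ⊛ y)[2] = 0
(x ⊛ y)[3] = 0
(x ⊛ y)[4] = 4

x ⊛ y = [0, 0, 0, 0, 4]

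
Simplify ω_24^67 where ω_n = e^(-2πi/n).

Since ω_24^24 = 1, powers reduce modulo 24.
67 mod 24 = 19
So ω_24^67 = ω_24^19 = e^(-2πi·19/24)

ω_24^67 = ω_24^19 = 0.2588+0.9659i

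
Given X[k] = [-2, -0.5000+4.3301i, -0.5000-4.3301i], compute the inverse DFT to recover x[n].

x[n] = (1/3) Σ(k=0 to 2) X[k] · e^(2πikn/3)

Computing each x[n]:
x[0] = -1
x[1] = -3
x[2] = 2

x = [-1, -3, 2]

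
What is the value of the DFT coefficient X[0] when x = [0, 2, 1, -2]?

X[0] = Σ(n=0 to 3) x[n] · ω_4^0 = Σ x[n]
= (0) + (2) + (1) + (-2)

X[0] = 1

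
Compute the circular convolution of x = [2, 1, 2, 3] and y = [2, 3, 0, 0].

(x ⊛ y)[n] = Σ(m=0 to 3) x[m] · y[(n-m) mod 4]

Computing each output sample:
(x ⊛ y)[0] = 13
(x ⊛ y)[1] = 8
(x ⊛ y)[2] = 7
(x ⊛ y)[3] = 12

x ⊛ y = [13, 8, 7, 12]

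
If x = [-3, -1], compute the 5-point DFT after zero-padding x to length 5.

Original 2-point DFT: [-4, -2]
Zero-padded 5-point DFT provides frequency interpolation.

DFT_5([x, 0, ...]) = [-4, -3.3090+0.9511i, -2.1910+0.5878i, -2.1910-0.5878i, -3.3090-0.9511i]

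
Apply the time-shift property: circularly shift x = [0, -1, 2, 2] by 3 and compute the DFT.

Time shift by 3: X_shifted[k] = ω_4^(3k) · X[k]
Shifted x = [-1, 2, 2, 0]

DFT(x[n-3]) = [3, -3-2i, -1, -3+2i]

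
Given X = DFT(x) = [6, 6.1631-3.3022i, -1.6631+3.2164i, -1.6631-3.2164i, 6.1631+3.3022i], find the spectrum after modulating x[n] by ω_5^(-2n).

Modulation property: DFT(ω_5^(-2n)·x[n]) = X[(k-2) mod 5], so circularly shift X by 2 positions.

X[k-2] = [-1.6631-3.2164i, 6.1631+3.3022i, 6, 6.1631-3.3022i, -1.6631+3.2164i]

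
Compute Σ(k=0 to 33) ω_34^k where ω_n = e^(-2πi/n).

Sum of all nth roots of unity equals 0 for n > 1 (geometric series with r ≠ 1).

0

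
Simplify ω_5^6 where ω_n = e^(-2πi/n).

Since ω_5^5 = 1, powers reduce modulo 5.
6 mod 5 = 1
So ω_5^6 = ω_5^1 = e^(-2πi·1/5)

ω_5^6 = ω_5^1 = 0.3090-0.9511i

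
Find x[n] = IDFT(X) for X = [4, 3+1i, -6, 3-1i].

x[n] = (1/4) Σ(k=0 to 3) X[k] · e^(2πikn/4)

Computing each x[n]:
x[0] = 1
x[1] = 2
x[2] = -2
x[3] = 3

x = [1, 2, -2, 3]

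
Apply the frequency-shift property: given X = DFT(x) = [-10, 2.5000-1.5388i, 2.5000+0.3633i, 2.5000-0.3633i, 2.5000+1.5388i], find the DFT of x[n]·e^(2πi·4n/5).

Modulation property: DFT(ω_5^(-4n)·x[n]) = X[(k-4) mod 5], so circularly shift X by 4 positions.

X[k-4] = [2.5000-1.5388i, 2.5000+0.3633i, 2.5000-0.3633i, 2.5000+1.5388i, -10]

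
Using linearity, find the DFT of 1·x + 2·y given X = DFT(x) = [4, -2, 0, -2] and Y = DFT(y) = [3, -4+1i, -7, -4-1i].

By linearity: DFT(1x + 2y) = 1·DFT(x) + 2·DFT(y)
= 1·[4, -2, 0, -2] + 2·[3, -4+1i, -7, -4-1i]

Computing element-wise:
Z[0] = 1·(4) + 2·(3) = 10
Z[1] = 1·(-2) + 2·(-4+1i) = -10+2i
Z[2] = 1·(0) + 2·(-7) = -14
Z[3] = 1·(-2) + 2·(-4-1i) = -10-2i

DFT(1x + 2y) = 1·X + 2·Y = [10, -10+2i, -14, -10-2i]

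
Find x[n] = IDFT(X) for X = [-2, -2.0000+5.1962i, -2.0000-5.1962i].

x[n] = (1/3) Σ(k=0 to 2) X[k] · e^(2πikn/3)

Computing each x[n]:
x[0] = -2
x[1] = -3
x[2] = 3

x = [-2, -3, 3]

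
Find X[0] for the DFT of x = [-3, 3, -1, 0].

X[0] = Σ(n=0 to 3) x[n] · ω_4^0 = Σ x[n]
= (-3) + (3) + (-1) + (0)

X[0] = -1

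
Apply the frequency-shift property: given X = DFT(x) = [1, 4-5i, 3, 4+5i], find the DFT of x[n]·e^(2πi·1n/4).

Modulation property: DFT(ω_4^(-1n)·x[n]) = X[(k-1) mod 4], so circularly shift X by 1 positions.

X[k-1] = [4+5i, 1, 4-5i, 3]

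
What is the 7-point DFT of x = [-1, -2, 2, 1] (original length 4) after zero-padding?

Original 4-point DFT: [0, -3+3i, 2, -3-3i]
Zero-padded 7-point DFT provides frequency interpolation.

DFT_7([x, 0, ...]) = [0, -3.5930-0.8201i, -1.7334+3.5995i, 1.8264+1.4565i, 1.8264-1.4565i, -1.7334-3.5995i, -3.5930+0.8201i]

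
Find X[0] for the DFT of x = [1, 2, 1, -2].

X[0] = Σ(n=0 to 3) x[n] · ω_4^0 = Σ x[n]
= (1) + (2) + (1) + (-2)

X[0] = 2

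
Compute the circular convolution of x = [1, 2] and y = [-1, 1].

(x ⊛ y)[n] = Σ(m=0 to 1) x[m] · y[(n-m) mod 2]

Computing each output sample:
(x ⊛ y)[0] = 1
(x ⊛ y)[1] = -1

x ⊛ y = [1, -1]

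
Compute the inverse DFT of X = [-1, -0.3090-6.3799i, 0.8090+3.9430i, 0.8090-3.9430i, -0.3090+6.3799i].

x[n] = (1/5) Σ(k=0 to 4) X[k] · e^(2πikn/5)

Computing each x[n]:
x[0] = 0
x[1] = 1
x[2] = 3
x[3] = -3
x[4] = -2

x = [0, 1, 3, -3, -2]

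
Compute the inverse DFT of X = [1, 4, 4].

x[n] = (1/3) Σ(k=0 to 2) X[k] · e^(2πikn/3)

Computing each x[n]:
x[0] = 3
x[1] = -1
x[2] = -1

x = [3, -1, -1]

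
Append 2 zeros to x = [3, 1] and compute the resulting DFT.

Original 2-point DFT: [4, 2]
Zero-padded 4-point DFT provides frequency interpolation.

DFT_4([x, 0, ...]) = [4, 3-1i, 2, 3+1i]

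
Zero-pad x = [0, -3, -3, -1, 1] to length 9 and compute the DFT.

Original 5-point DFT: [-6, 2.6180+4.9798i, 0.3820+0.4490i, 0.3820-0.4490i, 2.6180-4.9798i]
Zero-padded 9-point DFT provides frequency interpolation.

DFT_9([x, 0, ...]) = [-6, -3.2588+5.4068i, 3.5642+3.7572i, 1.5000-0.8660i, 1.1946+0.9485i, 1.1946-0.9485i, 1.5000+0.8660i, 3.5642-3.7572i, -3.2588-5.4068i]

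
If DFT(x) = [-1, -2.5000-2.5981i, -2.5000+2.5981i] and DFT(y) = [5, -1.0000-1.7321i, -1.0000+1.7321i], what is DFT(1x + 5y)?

By linearity: DFT(1x + 5y) = 1·DFT(x) + 5·DFT(y)
= 1·[-1, -2.5000-2.5981i, -2.5000+2.5981i] + 5·[5, -1.0000-1.7321i, -1.0000+1.7321i]

Computing element-wise:
Z[0] = 1·(-1) + 5·(5) = 24
Z[1] = 1·(-2.5000-2.5981i) + 5·(-1.0000-1.7321i) = -7.5000-11.2586i
Z[2] = 1·(-2.5000+2.5981i) + 5·(-1.0000+1.7321i) = -7.5000+11.2586i

DFT(1x + 5y) = 1·X + 5·Y = [24, -7.5000-11.2586i, -7.5000+11.2586i]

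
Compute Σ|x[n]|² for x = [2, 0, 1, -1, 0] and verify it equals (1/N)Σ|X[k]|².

Time domain:
Σ|x[n]|² = |2|² + |0|² + |1|² + |-1|² + |0|² = 6.0000

Frequency domain:
(1/5)Σ|X[k]|² = (1/5)(|2|² + |2.0000-1.1756i|² + |2.0000+1.9021i|² + |2.0000-1.9021i|² + |2.0000+1.1756i|²) = (1/5)·30.0000 = 6.0000

Both sides agree, confirming Parseval's theorem.

Σ|x[n]|² = (1/N)Σ|X[k]|² = 6.0000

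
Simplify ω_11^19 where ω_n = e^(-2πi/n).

Since ω_11^11 = 1, powers reduce modulo 11.
19 mod 11 = 8
So ω_11^19 = ω_11^8 = e^(-2πi·8/11)

ω_11^19 = ω_11^8 = -0.1423+0.9898i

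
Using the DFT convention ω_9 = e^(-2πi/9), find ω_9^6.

ω_9^6 = e^(-2πi·6/9)
= cos(-2π·6/9) + i·sin(-2π·6/9)
= cos(-12π/9) + i·sin(-12π/9)

ω_9^6 = cos(-12π/9) + i·sin(-12π/9) = -0.5000+0.8660i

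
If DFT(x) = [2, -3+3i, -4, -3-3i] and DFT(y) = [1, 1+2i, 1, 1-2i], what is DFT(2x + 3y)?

By linearity: DFT(2x + 3y) = 2·DFT(x) + 3·DFT(y)
= 2·[2, -3+3i, -4, -3-3i] + 3·[1, 1+2i, 1, 1-2i]

Computing element-wise:
Z[0] = 2·(2) + 3·(1) = 7
Z[1] = 2·(-3+3i) + 3·(1+2i) = -3+12i
Z[2] = 2·(-4) + 3·(1) = -5
Z[3] = 2·(-3-3i) + 3·(1-2i) = -3-12i

DFT(2x + 3y) = 2·X + 3·Y = [7, -3+12i, -5, -3-12i]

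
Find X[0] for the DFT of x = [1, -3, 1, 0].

X[0] = Σ(n=0 to 3) x[n] · ω_4^0 = Σ x[n]
= (1) + (-3) + (1) + (0)

X[0] = -1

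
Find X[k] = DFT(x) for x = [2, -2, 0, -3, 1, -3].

X[k] = Σ(n=0 to 5) x[n] · ω_6^(nk)
where ω_6 = e^(-2πi/6)

Computing each X[k]:
X[0] = -5
X[1] = 2
X[2] = 1.0000-1.7321i
X[3] = 11
X[4] = 1.0000+1.7321i
X[5] = 2

X = [-5, 2, 1.0000-1.7321i, 11, 1.0000+1.7321i, 2]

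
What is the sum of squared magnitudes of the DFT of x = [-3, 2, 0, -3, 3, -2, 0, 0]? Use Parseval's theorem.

Parseval: Σ|x[n]|² = (1/N)Σ|X[k]|², so Σ|X[k]|² = N·Σ|x[n]|² = 8·35.0000

Σ|X[k]|² = N·Σ|x[n]|² = 8·35.0000 = 280.0000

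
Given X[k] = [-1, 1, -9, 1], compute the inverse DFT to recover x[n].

x[n] = (1/4) Σ(k=0 to 3) X[k] · e^(2πikn/4)

Computing each x[n]:
x[0] = -2
x[1] = 2
x[2] = -3
x[3] = 2

x = [-2, 2, -3, 2]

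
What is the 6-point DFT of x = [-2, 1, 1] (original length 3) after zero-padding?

Original 3-point DFT: [0, -3, -3]
Zero-padded 6-point DFT provides frequency interpolation.

DFT_6([x, 0, ...]) = [0, -2.0000-1.7321i, -3, -2, -3, -2.0000+1.7321i]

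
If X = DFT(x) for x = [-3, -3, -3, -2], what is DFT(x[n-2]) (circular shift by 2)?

Time shift by 2: X_shifted[k] = ω_4^(2k) · X[k]
Shifted x = [-3, -2, -3, -3]

DFT(x[n-2]) = [-11, -1i, -1, 1i]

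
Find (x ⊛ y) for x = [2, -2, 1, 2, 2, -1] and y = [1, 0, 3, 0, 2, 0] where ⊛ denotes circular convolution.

(x ⊛ y)[n] = Σ(m=0 to 5) x[m] · y[(n-m) mod 6]

Computing each output sample:
(x ⊛ y)[0] = 10
(x ⊛ y)[1] = -1
(x ⊛ y)[2] = 11
(x ⊛ y)[3] = -6
(x ⊛ y)[4] = 9
(x ⊛ y)[5] = 1

x ⊛ y = [10, -1, 11, -6, 9, 1]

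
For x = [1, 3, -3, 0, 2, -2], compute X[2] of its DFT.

X[2] = Σ(n=0 to 5) x[n] · ω_6^(2n) where ω_6 = e^(-2πi/6)
= (1)·ω_6^0 + (3)·ω_6^2 + (-3)·ω_6^4 + (0)·ω_6^6 + (2)·ω_6^8 + (-2)·ω_6^10

X[2] = 1.0000-8.6603i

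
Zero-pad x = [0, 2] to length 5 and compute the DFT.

Original 2-point DFT: [2, -2]
Zero-padded 5-point DFT provides frequency interpolation.

DFT_5([x, 0, ...]) = [2, 0.6180-1.9021i, -1.6180-1.1756i, -1.6180+1.1756i, 0.6180+1.9021i]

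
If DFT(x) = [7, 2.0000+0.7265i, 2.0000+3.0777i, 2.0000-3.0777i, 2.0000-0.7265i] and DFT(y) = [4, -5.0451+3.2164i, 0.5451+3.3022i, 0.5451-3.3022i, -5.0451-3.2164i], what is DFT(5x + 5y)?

By linearity: DFT(5x + 5y) = 5·DFT(x) + 5·DFT(y)
= 5·[7, 2.0000+0.7265i, 2.0000+3.0777i, 2.0000-3.0777i, 2.0000-0.7265i] + 5·[4, -5.0451+3.2164i, 0.5451+3.3022i, 0.5451-3.3022i, -5.0451-3.2164i]

Computing element-wise:
Z[0] = 5·(7) + 5·(4) = 55
Z[1] = 5·(2.0000+0.7265i) + 5·(-5.0451+3.2164i) = -15.2255+19.7145i
Z[2] = 5·(2.0000+3.0777i) + 5·(0.5451+3.3022i) = 12.7255+31.8995i
Z[3] = 5·(2.0000-3.0777i) + 5·(0.5451-3.3022i) = 12.7255-31.8995i
Z[4] = 5·(2.0000-0.7265i) + 5·(-5.0451-3.2164i) = -15.2255-19.7145i

DFT(5x + 5y) = 5·X + 5·Y = [55, -15.2255+19.7145i, 12.7255+31.8995i, 12.7255-31.8995i, -15.2255-19.7145i]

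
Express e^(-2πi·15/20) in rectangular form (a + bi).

ω_20^15 = e^(-2πi·15/20)
= cos(-2π·15/20) + i·sin(-2π·15/20)
= cos(-30π/20) + i·sin(-30π/20)

ω_20^15 = cos(-30π/20) + i·sin(-30π/20) = 1i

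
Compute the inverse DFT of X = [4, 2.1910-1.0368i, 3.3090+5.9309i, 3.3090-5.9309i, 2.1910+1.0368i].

x[n] = (1/5) Σ(k=0 to 4) X[k] · e^(2πikn/5)

Computing each x[n]:
x[0] = 3
x[1] = -1
x[2] = 3
x[3] = -2
x[4] = 1

x = [3, -1, 3, -2, 1]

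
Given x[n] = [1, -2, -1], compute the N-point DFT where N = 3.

X[k] = Σ(n=0 to 2) x[n] · ω_3^(nk)
where ω_3 = e^(-2πi/3)

Computing each X[k]:
X[0] = -2
X[1] = 2.5000+0.8660i
X[2] = 2.5000-0.8660i

X = [-2, 2.5000+0.8660i, 2.5000-0.8660i]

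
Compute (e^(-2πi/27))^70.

Since ω_27^27 = 1, powers reduce modulo 27.
70 mod 27 = 16
So ω_27^70 = ω_27^16 = e^(-2πi·16/27)

ω_27^70 = ω_27^16 = -0.8355+0.5495i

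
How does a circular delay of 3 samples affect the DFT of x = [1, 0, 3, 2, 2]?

Time shift by 3: X_shifted[k] = ω_5^(3k) · X[k]
Shifted x = [3, 2, 2, 1, 0]

DFT(x[n-3]) = [8, 1.1910-2.4899i, 2.3090-0.2245i, 2.3090+0.2245i, 1.1910+2.4899i]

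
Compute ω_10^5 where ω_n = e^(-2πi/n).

ω_10^5 = e^(-2πi·5/10)
= cos(-2π·5/10) + i·sin(-2π·5/10)
= cos(-10π/10) + i·sin(-10π/10)

ω_10^5 = cos(-10π/10) + i·sin(-10π/10) = -1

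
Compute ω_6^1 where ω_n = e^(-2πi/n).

ω_6^1 = e^(-2πi·1/6)
= cos(-2π·1/6) + i·sin(-2π·1/6)
= cos(-2π/6) + i·sin(-2π/6)

ω_6^1 = cos(-2π/6) + i·sin(-2π/6) = 0.5000-0.8660i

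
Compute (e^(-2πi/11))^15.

Since ω_11^11 = 1, powers reduce modulo 11.
15 mod 11 = 4
So ω_11^15 = ω_11^4 = e^(-2πi·4/11)

ω_11^15 = ω_11^4 = -0.6549-0.7557i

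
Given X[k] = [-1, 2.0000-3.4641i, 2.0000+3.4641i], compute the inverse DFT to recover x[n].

x[n] = (1/3) Σ(k=0 to 2) X[k] · e^(2πikn/3)

Computing each x[n]:
x[0] = 1
x[1] = 1
x[2] = -3

x = [1, 1, -3]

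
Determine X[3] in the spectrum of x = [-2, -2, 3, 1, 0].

X[3] = Σ(n=0 to 4) x[n] · ω_5^(3n) where ω_5 = e^(-2πi/5)
= (-2)·ω_5^0 + (-2)·ω_5^3 + (3)·ω_5^6 + (1)·ω_5^9 + (0)·ω_5^12

X[3] = 0.8541-3.0777i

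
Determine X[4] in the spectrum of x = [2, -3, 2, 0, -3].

X[4] = Σ(n=0 to 4) x[n] · ω_5^(4n) where ω_5 = e^(-2πi/5)
= (2)·ω_5^0 + (-3)·ω_5^4 + (2)·ω_5^8 + (0)·ω_5^12 + (-3)·ω_5^16

X[4] = -1.4721+1.1756i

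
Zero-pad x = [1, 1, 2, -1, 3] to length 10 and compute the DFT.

Original 5-point DFT: [6, 1.4271+0.1388i, -1.9271+4.0287i, -1.9271-4.0287i, 1.4271-0.1388i]
Zero-padded 10-point DFT provides frequency interpolation.

DFT_10([x, 0, ...]) = [6, 0.3090-3.3022i, 1.4271+0.1388i, -0.8090-3.2164i, -1.9271+4.0287i, 6, -1.9271-4.0287i, -0.8090+3.2164i, 1.4271-0.1388i, 0.3090+3.3022i]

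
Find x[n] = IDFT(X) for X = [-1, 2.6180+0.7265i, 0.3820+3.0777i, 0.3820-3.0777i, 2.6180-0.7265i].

x[n] = (1/5) Σ(k=0 to 4) X[k] · e^(2πikn/5)

Computing each x[n]:
x[0] = 1
x[1] = -1
x[2] = 0
x[3] = -2
x[4] = 1

x = [1, -1, 0, -2, 1]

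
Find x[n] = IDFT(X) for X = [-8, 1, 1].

x[n] = (1/3) Σ(k=0 to 2) X[k] · e^(2πikn/3)

Computing each x[n]:
x[0] = -2
x[1] = -3
x[2] = -3

x = [-2, -3, -3]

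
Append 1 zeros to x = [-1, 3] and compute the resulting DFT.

Original 2-point DFT: [2, -4]
Zero-padded 3-point DFT provides frequency interpolation.

DFT_3([x, 0, ...]) = [2, -2.5000-2.5981i, -2.5000+2.5981i]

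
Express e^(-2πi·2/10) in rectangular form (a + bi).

ω_10^2 = e^(-2πi·2/10)
= cos(-2π·2/10) + i·sin(-2π·2/10)
= cos(-4π/10) + i·sin(-4π/10)

ω_10^2 = cos(-4π/10) + i·sin(-4π/10) = 0.3090-0.9511i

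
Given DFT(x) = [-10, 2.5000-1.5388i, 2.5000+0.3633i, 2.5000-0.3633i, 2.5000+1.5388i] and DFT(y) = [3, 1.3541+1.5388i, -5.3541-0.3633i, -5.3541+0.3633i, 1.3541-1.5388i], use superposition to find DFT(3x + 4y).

By linearity: DFT(3x + 4y) = 3·DFT(x) + 4·DFT(y)
= 3·[-10, 2.5000-1.5388i, 2.5000+0.3633i, 2.5000-0.3633i, 2.5000+1.5388i] + 4·[3, 1.3541+1.5388i, -5.3541-0.3633i, -5.3541+0.3633i, 1.3541-1.5388i]

Computing element-wise:
Z[0] = 3·(-10) + 4·(3) = -18
Z[1] = 3·(2.5000-1.5388i) + 4·(1.3541+1.5388i) = 12.9164+1.5388i
Z[2] = 3·(2.5000+0.3633i) + 4·(-5.3541-0.3633i) = -13.9164-0.3633i
Z[3] = 3·(2.5000-0.3633i) + 4·(-5.3541+0.3633i) = -13.9164+0.3633i
Z[4] = 3·(2.5000+1.5388i) + 4·(1.3541-1.5388i) = 12.9164-1.5388i

DFT(3x + 4y) = 3·X + 4·Y = [-18, 12.9164+1.5388i, -13.9164-0.3633i, -13.9164+0.3633i, 12.9164-1.5388i]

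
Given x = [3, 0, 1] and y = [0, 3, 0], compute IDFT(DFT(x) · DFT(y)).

(x ⊛ y)[n] = Σ(m=0 to 2) x[m] · y[(n-m) mod 3]

Computing each output sample:
(x ⊛ y)[0] = 3
(x ⊛ y)[1] = 9
(x ⊛ y)[2] = 0

x ⊛ y = [3, 9, 0]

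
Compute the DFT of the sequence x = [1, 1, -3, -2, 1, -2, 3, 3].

X[k] = Σ(n=0 to 7) x[n] · ω_8^(nk)
where ω_8 = e^(-2πi/8)

Computing each X[k]:
X[0] = 2
X[1] = 5.6569+7.4142i
X[2] = 2+2i
X[3] = -5.6569-4.5858i
X[4] = 2
X[5] = -5.6569+4.5858i
X[6] = 2-2i
X[7] = 5.6569-7.4142i

X = [2, 5.6569+7.4142i, 2+2i, -5.6569-4.5858i, 2, -5.6569+4.5858i, 2-2i, 5.6569-7.4142i]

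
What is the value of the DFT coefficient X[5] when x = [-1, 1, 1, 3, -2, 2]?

X[5] = Σ(n=0 to 5) x[n] · ω_6^(5n) where ω_6 = e^(-2πi/6)
= (-1)·ω_6^0 + (1)·ω_6^5 + (1)·ω_6^10 + (3)·ω_6^15 + (-2)·ω_6^20 + (2)·ω_6^25

X[5] = -2.0000+1.7321i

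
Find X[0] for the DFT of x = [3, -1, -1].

X[0] = Σ(n=0 to 2) x[n] · ω_3^0 = Σ x[n]
= (3) + (-1) + (-1)

X[0] = 1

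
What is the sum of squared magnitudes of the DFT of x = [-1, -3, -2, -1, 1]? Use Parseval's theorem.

Parseval: Σ|x[n]|² = (1/N)Σ|X[k]|², so Σ|X[k]|² = N·Σ|x[n]|² = 5·16.0000

Σ|X[k]|² = N·Σ|x[n]|² = 5·16.0000 = 80.0000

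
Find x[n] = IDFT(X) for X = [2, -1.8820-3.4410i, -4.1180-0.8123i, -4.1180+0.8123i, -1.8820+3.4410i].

x[n] = (1/5) Σ(k=0 to 4) X[k] · e^(2πikn/5)

Computing each x[n]:
x[0] = -2
x[1] = 3
x[2] = 1
x[3] = 0
x[4] = 0

x = [-2, 3, 1, 0, 0]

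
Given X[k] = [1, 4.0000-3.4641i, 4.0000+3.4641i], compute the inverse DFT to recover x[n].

x[n] = (1/3) Σ(k=0 to 2) X[k] · e^(2πikn/3)

Computing each x[n]:
x[0] = 3
x[1] = 1
x[2] = -3

x = [3, 1, -3]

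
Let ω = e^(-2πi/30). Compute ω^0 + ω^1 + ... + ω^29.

Sum of all nth roots of unity equals 0 for n > 1 (geometric series with r ≠ 1).

0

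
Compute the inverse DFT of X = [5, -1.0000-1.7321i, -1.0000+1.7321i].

x[n] = (1/3) Σ(k=0 to 2) X[k] · e^(2πikn/3)

Computing each x[n]:
x[0] = 1
x[1] = 3
x[2] = 1

x = [1, 3, 1]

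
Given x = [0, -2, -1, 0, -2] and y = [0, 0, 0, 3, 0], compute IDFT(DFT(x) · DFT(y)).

(x ⊛ y)[n] = Σ(m=0 to 4) x[m] · y[(n-m) mod 5]

Computing each output sample:
(x ⊛ y)[0] = -3
(x ⊛ y)[1] = 0
(x ⊛ y)[2] = -6
(x ⊛ y)[3] = 0
(x ⊛ y)[4] = -6

x ⊛ y = [-3, 0, -6, 0, -6]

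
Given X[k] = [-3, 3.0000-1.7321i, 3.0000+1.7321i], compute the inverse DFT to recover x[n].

x[n] = (1/3) Σ(k=0 to 2) X[k] · e^(2πikn/3)

Computing each x[n]:
x[0] = 1
x[1] = -1
x[2] = -3

x = [1, -1, -3]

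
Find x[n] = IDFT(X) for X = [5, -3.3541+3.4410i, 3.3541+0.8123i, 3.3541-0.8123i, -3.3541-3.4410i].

x[n] = (1/5) Σ(k=0 to 4) X[k] · e^(2πikn/5)

Computing each x[n]:
x[0] = 1
x[1] = -2
x[2] = 2
x[3] = 3
x[4] = 1

x = [1, -2, 2, 3, 1]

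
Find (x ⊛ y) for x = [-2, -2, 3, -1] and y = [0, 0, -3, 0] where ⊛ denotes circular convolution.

(x ⊛ y)[n] = Σ(m=0 to 3) x[m] · y[(n-m) mod 4]

Computing each output sample:
(x ⊛ y)[0] = -9
(x ⊛ y)[1] = 3
(x ⊛ y)[2] = 6
(x ⊛ y)[3] = 6

x ⊛ y = [-9, 3, 6, 6]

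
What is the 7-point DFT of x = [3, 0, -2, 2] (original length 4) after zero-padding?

Original 4-point DFT: [3, 5+2i, -1, 5-2i]
Zero-padded 7-point DFT provides frequency interpolation.

DFT_7([x, 0, ...]) = [3, 1.6431+1.0821i, 6.0489+0.6959i, 1.3080-3.5135i, 1.3080+3.5135i, 6.0489-0.6959i, 1.6431-1.0821i]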